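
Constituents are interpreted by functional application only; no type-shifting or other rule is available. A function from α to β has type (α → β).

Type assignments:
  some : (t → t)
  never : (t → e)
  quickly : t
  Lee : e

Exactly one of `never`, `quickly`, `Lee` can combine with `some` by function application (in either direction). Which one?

quickly

never : (t → e) — does not combine with some.
quickly — combines: some : (t → t) takes quickly : t as argument, giving t.
Lee : e — does not combine with some.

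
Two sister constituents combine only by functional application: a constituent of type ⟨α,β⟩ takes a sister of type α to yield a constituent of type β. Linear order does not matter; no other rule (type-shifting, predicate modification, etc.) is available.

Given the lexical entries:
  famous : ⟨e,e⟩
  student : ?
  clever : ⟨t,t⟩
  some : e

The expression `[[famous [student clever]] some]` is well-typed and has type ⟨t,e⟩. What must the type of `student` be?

⟨⟨t,t⟩,⟨⟨e,e⟩,⟨e,⟨t,e⟩⟩⟩⟩

For [[famous [student clever]] some] to have type ⟨t,e⟩ with some of type e, [famous [student clever]] must be the function: [famous [student clever]] : ⟨e,⟨t,e⟩⟩.
For [famous [student clever]] to have type ⟨e,⟨t,e⟩⟩ with famous of type ⟨e,e⟩, [student clever] must be the function: [student clever] : ⟨⟨e,e⟩,⟨e,⟨t,e⟩⟩⟩.
For [student clever] to have type ⟨⟨e,e⟩,⟨e,⟨t,e⟩⟩⟩ with clever of type ⟨t,t⟩, student must be the function: student : ⟨⟨t,t⟩,⟨⟨e,e⟩,⟨e,⟨t,e⟩⟩⟩⟩.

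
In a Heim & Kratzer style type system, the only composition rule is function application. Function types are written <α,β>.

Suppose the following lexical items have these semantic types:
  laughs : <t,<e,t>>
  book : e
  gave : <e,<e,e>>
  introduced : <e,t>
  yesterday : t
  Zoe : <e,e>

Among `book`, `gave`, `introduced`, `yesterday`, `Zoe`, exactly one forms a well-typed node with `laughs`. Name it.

book : e — no; laughs wants t, and book wants nothing (atomic).
gave : <e,<e,e>> — no; laughs wants t, and gave wants e.
introduced : <e,t> — no; laughs wants t, and introduced wants e.
yesterday — combines: laughs : <t,<e,t>> takes yesterday : t as argument, giving <e,t>.
Zoe : <e,e> — no; laughs wants t, and Zoe wants e.

yesterday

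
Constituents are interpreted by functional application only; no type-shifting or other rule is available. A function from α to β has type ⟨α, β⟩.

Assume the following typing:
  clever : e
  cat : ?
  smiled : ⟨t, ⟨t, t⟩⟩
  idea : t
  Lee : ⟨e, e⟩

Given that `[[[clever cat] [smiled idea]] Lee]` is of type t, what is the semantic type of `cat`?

⟨e, ⟨⟨t, t⟩, ⟨⟨e, e⟩, t⟩⟩⟩

At [[[clever cat] [smiled idea]] Lee] (required: t): Lee is ⟨e, e⟩, which is not a function with range t; hence [[clever cat] [smiled idea]] is the functor — type ⟨⟨e, e⟩, t⟩.
At [[clever cat] [smiled idea]] (required: ⟨⟨e, e⟩, t⟩): [smiled idea] is ⟨t, t⟩, which is not a function with range ⟨⟨e, e⟩, t⟩; hence [clever cat] is the functor — type ⟨⟨t, t⟩, ⟨⟨e, e⟩, t⟩⟩.
At [clever cat] (required: ⟨⟨t, t⟩, ⟨⟨e, e⟩, t⟩⟩): clever is e, which is not a function with range ⟨⟨t, t⟩, ⟨⟨e, e⟩, t⟩⟩; hence cat is the functor — type ⟨e, ⟨⟨t, t⟩, ⟨⟨e, e⟩, t⟩⟩⟩.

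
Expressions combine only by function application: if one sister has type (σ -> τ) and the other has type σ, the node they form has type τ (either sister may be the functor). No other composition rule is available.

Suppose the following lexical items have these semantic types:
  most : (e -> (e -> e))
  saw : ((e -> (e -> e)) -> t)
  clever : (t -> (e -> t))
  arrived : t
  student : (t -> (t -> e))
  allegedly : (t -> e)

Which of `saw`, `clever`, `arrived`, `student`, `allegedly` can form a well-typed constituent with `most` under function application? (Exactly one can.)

saw

saw — combines: saw : ((e -> (e -> e)) -> t) takes most : (e -> (e -> e)) as argument, giving t.
clever : (t -> (e -> t)) — does not combine with most.
arrived : t — does not combine with most.
student : (t -> (t -> e)) — does not combine with most.
allegedly : (t -> e) — does not combine with most.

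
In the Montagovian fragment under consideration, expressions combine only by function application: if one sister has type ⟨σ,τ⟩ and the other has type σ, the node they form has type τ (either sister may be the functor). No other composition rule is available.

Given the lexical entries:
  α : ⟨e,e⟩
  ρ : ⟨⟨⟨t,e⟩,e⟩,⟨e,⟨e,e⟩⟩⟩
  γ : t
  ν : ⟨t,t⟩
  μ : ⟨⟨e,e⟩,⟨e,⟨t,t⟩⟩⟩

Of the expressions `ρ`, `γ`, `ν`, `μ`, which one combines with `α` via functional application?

μ

ρ : ⟨⟨⟨t,e⟩,e⟩,⟨e,⟨e,e⟩⟩⟩ — no; α wants e, and ρ wants ⟨⟨t,e⟩,e⟩.
γ : t — no; α wants e, and γ wants nothing (atomic).
ν : ⟨t,t⟩ — no; α wants e, and ν wants t.
μ — combines: μ : ⟨⟨e,e⟩,⟨e,⟨t,t⟩⟩⟩ takes α : ⟨e,e⟩ as argument, giving ⟨e,⟨t,t⟩⟩.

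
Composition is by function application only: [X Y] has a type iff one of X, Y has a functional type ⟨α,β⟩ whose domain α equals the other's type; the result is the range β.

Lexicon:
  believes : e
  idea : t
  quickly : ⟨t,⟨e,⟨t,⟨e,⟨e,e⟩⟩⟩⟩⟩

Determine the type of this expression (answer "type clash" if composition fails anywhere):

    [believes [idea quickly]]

[idea quickly] — quickly of type ⟨t,⟨e,⟨t,⟨e,⟨e,e⟩⟩⟩⟩⟩ combines with idea of type t: type ⟨e,⟨t,⟨e,⟨e,e⟩⟩⟩⟩.
[believes [idea quickly]] — [idea quickly] of type ⟨e,⟨t,⟨e,⟨e,e⟩⟩⟩⟩ combines with believes of type e: type ⟨t,⟨e,⟨e,e⟩⟩⟩.

⟨t,⟨e,⟨e,e⟩⟩⟩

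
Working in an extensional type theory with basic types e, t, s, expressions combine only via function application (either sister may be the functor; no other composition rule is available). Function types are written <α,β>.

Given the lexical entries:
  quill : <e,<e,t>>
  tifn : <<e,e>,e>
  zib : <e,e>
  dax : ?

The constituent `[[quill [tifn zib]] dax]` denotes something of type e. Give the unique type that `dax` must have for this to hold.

[[quill [tifn zib]] dax] must have type e. The sister [quill [tifn zib]] has type <e,t>; that is not a function onto e, so dax must be the functor, of type <<e,t>,e>.

<<e,t>,e>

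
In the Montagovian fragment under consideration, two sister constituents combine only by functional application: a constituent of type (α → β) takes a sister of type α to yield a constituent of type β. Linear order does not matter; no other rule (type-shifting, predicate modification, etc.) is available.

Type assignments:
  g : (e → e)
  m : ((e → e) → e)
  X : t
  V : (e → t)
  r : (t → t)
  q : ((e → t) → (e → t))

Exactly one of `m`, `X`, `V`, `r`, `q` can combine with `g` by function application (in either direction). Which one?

m

m — combines: m : ((e → e) → e) takes g : (e → e) as argument, giving e.
X : t — no; g wants e, and X wants nothing (atomic).
V : (e → t) — no; g wants e, and V wants e.
r : (t → t) — no; g wants e, and r wants t.
q : ((e → t) → (e → t)) — no; g wants e, and q wants (e → t).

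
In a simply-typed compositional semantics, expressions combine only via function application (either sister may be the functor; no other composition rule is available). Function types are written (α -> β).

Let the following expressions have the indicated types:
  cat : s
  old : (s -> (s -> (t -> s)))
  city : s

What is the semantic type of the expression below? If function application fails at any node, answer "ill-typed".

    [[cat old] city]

(t -> s)

[cat old] — old of type (s -> (s -> (t -> s))) combines with cat of type s: type (s -> (t -> s)).
[[cat old] city] — [cat old] of type (s -> (t -> s)) combines with city of type s: type (t -> s).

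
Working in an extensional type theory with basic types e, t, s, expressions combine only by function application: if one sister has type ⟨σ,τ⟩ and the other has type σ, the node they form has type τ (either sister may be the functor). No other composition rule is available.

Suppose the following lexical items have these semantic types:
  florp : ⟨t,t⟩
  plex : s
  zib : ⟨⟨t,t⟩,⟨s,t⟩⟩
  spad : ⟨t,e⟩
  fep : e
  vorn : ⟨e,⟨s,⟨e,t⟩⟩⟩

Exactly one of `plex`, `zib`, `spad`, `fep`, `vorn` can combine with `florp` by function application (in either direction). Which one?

zib

plex : s — no; florp wants t, and plex wants nothing (atomic).
zib — combines: zib : ⟨⟨t,t⟩,⟨s,t⟩⟩ takes florp : ⟨t,t⟩ as argument, giving ⟨s,t⟩.
spad : ⟨t,e⟩ — no; florp wants t, and spad wants t.
fep : e — no; florp wants t, and fep wants nothing (atomic).
vorn : ⟨e,⟨s,⟨e,t⟩⟩⟩ — no; florp wants t, and vorn wants e.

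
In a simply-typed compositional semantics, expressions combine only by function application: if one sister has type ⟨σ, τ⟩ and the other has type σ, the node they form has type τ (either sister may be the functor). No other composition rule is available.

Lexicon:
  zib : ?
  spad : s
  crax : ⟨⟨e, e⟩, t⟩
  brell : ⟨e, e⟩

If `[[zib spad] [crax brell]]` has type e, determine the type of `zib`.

For [[zib spad] [crax brell]] to have type e with [crax brell] of type t, [zib spad] must be the function: [zib spad] : ⟨t, e⟩.
For [zib spad] to have type ⟨t, e⟩ with spad of type s, zib must be the function: zib : ⟨s, ⟨t, e⟩⟩.

⟨s, ⟨t, e⟩⟩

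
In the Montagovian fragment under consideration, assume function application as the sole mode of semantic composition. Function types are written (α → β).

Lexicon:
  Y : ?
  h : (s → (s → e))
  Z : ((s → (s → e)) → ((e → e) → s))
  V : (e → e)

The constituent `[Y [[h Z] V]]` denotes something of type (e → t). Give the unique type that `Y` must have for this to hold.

(s → (e → t))

[Y [[h Z] V]] must have type (e → t). The sister [[h Z] V] has type s; that is not a function onto (e → t), so Y must be the functor, of type (s → (e → t)).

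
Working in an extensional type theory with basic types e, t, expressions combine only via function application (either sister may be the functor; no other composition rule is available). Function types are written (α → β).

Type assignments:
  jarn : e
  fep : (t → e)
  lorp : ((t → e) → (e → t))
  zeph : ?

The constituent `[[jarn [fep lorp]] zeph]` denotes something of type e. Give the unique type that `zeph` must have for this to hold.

(t → e)

For [[jarn [fep lorp]] zeph] to have type e with [jarn [fep lorp]] of type t, zeph must be the function: zeph : (t → e).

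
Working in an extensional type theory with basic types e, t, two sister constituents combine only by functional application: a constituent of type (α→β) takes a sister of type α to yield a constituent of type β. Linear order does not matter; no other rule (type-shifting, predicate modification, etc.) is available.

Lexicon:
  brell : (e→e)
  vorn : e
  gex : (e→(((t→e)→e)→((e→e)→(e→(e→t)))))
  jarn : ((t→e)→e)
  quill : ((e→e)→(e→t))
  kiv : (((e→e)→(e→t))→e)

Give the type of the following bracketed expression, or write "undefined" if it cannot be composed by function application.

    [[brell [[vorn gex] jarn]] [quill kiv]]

(e→t)

At [vorn gex], gex : (e→(((t→e)→e)→((e→e)→(e→(e→t))))) takes vorn : e, giving (((t→e)→e)→((e→e)→(e→(e→t)))).
At [[vorn gex] jarn], [vorn gex] : (((t→e)→e)→((e→e)→(e→(e→t)))) takes jarn : ((t→e)→e), giving ((e→e)→(e→(e→t))).
At [brell [[vorn gex] jarn]], [[vorn gex] jarn] : ((e→e)→(e→(e→t))) takes brell : (e→e), giving (e→(e→t)).
At [quill kiv], kiv : (((e→e)→(e→t))→e) takes quill : ((e→e)→(e→t)), giving e.
At [[brell [[vorn gex] jarn]] [quill kiv]], [brell [[vorn gex] jarn]] : (e→(e→t)) takes [quill kiv] : e, giving (e→t).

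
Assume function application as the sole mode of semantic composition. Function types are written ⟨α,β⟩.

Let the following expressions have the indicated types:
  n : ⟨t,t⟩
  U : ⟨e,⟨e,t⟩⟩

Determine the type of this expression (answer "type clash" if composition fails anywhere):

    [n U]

[n U]: ⟨t,t⟩ and ⟨e,⟨e,t⟩⟩ cannot combine by function application — type clash.

type clash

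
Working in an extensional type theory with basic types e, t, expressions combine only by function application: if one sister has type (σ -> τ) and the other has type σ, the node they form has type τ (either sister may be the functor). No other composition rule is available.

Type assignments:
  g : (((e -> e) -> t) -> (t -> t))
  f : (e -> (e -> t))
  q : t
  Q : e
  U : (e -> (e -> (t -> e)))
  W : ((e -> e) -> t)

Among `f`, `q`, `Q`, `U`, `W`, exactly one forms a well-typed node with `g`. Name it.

f : (e -> (e -> t)) — g needs ((e -> e) -> t); f needs e; neither fits.
q : t — g needs ((e -> e) -> t); q needs nothing (atomic); neither fits.
Q : e — g needs ((e -> e) -> t); Q needs nothing (atomic); neither fits.
U : (e -> (e -> (t -> e))) — g needs ((e -> e) -> t); U needs e; neither fits.
W — combines: g : (((e -> e) -> t) -> (t -> t)) takes W : ((e -> e) -> t) as argument, giving (t -> t).

W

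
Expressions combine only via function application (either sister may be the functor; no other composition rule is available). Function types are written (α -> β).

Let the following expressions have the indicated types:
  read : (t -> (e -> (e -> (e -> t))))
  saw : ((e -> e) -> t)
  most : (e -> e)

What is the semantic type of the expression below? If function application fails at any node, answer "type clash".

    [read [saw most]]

[saw most]: saw is ((e -> e) -> t), most is (e -> e); result t.
[read [saw most]]: read is (t -> (e -> (e -> (e -> t)))), [saw most] is t; result (e -> (e -> (e -> t))).

(e -> (e -> (e -> t)))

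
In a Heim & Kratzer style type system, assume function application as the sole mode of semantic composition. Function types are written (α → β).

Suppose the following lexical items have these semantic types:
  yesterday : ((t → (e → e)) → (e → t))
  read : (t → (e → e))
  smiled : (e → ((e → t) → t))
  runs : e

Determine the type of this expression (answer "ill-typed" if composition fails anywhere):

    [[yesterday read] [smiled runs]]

[yesterday read]: yesterday is ((t → (e → e)) → (e → t)), read is (t → (e → e)); result (e → t).
[smiled runs]: smiled is (e → ((e → t) → t)), runs is e; result ((e → t) → t).
[[yesterday read] [smiled runs]]: [smiled runs] is ((e → t) → t), [yesterday read] is (e → t); result t.

t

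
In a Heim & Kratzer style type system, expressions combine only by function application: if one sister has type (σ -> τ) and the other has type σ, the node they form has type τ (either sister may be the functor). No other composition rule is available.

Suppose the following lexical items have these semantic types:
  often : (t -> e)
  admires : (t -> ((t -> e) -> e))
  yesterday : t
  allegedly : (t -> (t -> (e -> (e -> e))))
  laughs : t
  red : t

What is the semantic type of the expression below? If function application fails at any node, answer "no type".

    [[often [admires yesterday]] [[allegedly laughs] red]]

[admires yesterday]: functor admires : (t -> ((t -> e) -> e)), argument yesterday : t; result ((t -> e) -> e).
[often [admires yesterday]]: functor [admires yesterday] : ((t -> e) -> e), argument often : (t -> e); result e.
[allegedly laughs]: functor allegedly : (t -> (t -> (e -> (e -> e)))), argument laughs : t; result (t -> (e -> (e -> e))).
[[allegedly laughs] red]: functor [allegedly laughs] : (t -> (e -> (e -> e))), argument red : t; result (e -> (e -> e)).
[[often [admires yesterday]] [[allegedly laughs] red]]: functor [[allegedly laughs] red] : (e -> (e -> e)), argument [often [admires yesterday]] : e; result (e -> e).

(e -> e)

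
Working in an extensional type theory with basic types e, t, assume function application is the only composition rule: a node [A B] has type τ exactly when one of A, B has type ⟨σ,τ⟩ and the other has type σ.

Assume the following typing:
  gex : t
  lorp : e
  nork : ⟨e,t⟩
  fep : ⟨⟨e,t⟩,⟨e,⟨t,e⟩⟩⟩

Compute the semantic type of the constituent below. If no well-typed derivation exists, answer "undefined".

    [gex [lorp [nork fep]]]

e

At [nork fep], fep : ⟨⟨e,t⟩,⟨e,⟨t,e⟩⟩⟩ takes nork : ⟨e,t⟩, giving ⟨e,⟨t,e⟩⟩.
At [lorp [nork fep]], [nork fep] : ⟨e,⟨t,e⟩⟩ takes lorp : e, giving ⟨t,e⟩.
At [gex [lorp [nork fep]]], [lorp [nork fep]] : ⟨t,e⟩ takes gex : t, giving e.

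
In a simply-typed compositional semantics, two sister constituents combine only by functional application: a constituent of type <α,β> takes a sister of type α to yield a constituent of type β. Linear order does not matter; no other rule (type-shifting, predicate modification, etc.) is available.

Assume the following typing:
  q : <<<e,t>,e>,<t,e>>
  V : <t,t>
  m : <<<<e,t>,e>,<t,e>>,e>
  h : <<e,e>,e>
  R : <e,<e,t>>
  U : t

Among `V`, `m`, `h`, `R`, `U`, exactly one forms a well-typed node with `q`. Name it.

V : <t,t> — no; q wants <<e,t>,e>, and V wants t.
m — combines: m : <<<<e,t>,e>,<t,e>>,e> takes q : <<<e,t>,e>,<t,e>> as argument, giving e.
h : <<e,e>,e> — no; q wants <<e,t>,e>, and h wants <e,e>.
R : <e,<e,t>> — no; q wants <<e,t>,e>, and R wants e.
U : t — no; q wants <<e,t>,e>, and U wants nothing (atomic).

m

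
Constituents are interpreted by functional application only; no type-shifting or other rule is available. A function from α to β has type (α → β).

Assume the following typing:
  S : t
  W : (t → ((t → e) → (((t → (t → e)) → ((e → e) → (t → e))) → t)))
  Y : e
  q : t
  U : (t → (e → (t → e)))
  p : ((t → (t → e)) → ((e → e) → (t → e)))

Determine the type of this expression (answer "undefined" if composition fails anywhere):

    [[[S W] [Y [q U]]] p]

[S W]: (t → ((t → e) → (((t → (t → e)) → ((e → e) → (t → e))) → t))) applied to t yields ((t → e) → (((t → (t → e)) → ((e → e) → (t → e))) → t)).
[q U]: (t → (e → (t → e))) applied to t yields (e → (t → e)).
[Y [q U]]: (e → (t → e)) applied to e yields (t → e).
[[S W] [Y [q U]]]: ((t → e) → (((t → (t → e)) → ((e → e) → (t → e))) → t)) applied to (t → e) yields (((t → (t → e)) → ((e → e) → (t → e))) → t).
[[[S W] [Y [q U]]] p]: (((t → (t → e)) → ((e → e) → (t → e))) → t) applied to ((t → (t → e)) → ((e → e) → (t → e))) yields t.

t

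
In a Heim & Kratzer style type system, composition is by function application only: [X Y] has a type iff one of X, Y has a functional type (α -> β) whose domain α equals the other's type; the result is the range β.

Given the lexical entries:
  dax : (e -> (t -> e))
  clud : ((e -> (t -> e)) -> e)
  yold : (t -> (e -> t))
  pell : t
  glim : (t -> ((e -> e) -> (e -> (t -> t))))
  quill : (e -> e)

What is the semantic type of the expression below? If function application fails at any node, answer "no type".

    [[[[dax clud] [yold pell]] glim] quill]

(e -> (t -> t))

[dax clud]: clud is ((e -> (t -> e)) -> e), dax is (e -> (t -> e)); result e.
[yold pell]: yold is (t -> (e -> t)), pell is t; result (e -> t).
[[dax clud] [yold pell]]: [yold pell] is (e -> t), [dax clud] is e; result t.
[[[dax clud] [yold pell]] glim]: glim is (t -> ((e -> e) -> (e -> (t -> t)))), [[dax clud] [yold pell]] is t; result ((e -> e) -> (e -> (t -> t))).
[[[[dax clud] [yold pell]] glim] quill]: [[[dax clud] [yold pell]] glim] is ((e -> e) -> (e -> (t -> t))), quill is (e -> e); result (e -> (t -> t)).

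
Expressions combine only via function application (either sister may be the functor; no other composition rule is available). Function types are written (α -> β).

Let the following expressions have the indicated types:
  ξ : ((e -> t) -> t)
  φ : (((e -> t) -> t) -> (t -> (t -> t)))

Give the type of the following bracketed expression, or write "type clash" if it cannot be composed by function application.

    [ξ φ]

[ξ φ] — φ of type (((e -> t) -> t) -> (t -> (t -> t))) combines with ξ of type ((e -> t) -> t): type (t -> (t -> t)).

(t -> (t -> t))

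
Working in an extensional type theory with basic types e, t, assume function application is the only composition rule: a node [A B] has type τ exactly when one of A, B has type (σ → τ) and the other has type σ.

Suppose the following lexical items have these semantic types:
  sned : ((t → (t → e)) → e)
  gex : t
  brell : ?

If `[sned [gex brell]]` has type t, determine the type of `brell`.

(t → (((t → (t → e)) → e) → t))

For [sned [gex brell]] to have type t with sned of type ((t → (t → e)) → e), [gex brell] must be the function: [gex brell] : (((t → (t → e)) → e) → t).
For [gex brell] to have type (((t → (t → e)) → e) → t) with gex of type t, brell must be the function: brell : (t → (((t → (t → e)) → e) → t)).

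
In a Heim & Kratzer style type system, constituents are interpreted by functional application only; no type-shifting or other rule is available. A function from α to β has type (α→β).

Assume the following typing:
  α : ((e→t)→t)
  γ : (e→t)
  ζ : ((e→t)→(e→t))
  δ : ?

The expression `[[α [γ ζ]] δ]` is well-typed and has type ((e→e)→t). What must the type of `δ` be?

(t→((e→e)→t))

[[α [γ ζ]] δ] must have type ((e→e)→t). The sister [α [γ ζ]] has type t; that is not a function onto ((e→e)→t), so δ must be the functor, of type (t→((e→e)→t)).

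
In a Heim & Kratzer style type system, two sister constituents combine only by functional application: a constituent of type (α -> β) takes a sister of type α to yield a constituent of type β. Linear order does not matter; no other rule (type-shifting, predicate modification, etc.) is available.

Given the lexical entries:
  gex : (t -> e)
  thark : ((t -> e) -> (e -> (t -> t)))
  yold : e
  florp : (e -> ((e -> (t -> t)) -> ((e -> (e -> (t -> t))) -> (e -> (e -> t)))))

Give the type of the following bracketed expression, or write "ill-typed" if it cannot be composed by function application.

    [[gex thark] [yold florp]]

At [gex thark], thark : ((t -> e) -> (e -> (t -> t))) takes gex : (t -> e), giving (e -> (t -> t)).
At [yold florp], florp : (e -> ((e -> (t -> t)) -> ((e -> (e -> (t -> t))) -> (e -> (e -> t))))) takes yold : e, giving ((e -> (t -> t)) -> ((e -> (e -> (t -> t))) -> (e -> (e -> t)))).
At [[gex thark] [yold florp]], [yold florp] : ((e -> (t -> t)) -> ((e -> (e -> (t -> t))) -> (e -> (e -> t)))) takes [gex thark] : (e -> (t -> t)), giving ((e -> (e -> (t -> t))) -> (e -> (e -> t))).

((e -> (e -> (t -> t))) -> (e -> (e -> t)))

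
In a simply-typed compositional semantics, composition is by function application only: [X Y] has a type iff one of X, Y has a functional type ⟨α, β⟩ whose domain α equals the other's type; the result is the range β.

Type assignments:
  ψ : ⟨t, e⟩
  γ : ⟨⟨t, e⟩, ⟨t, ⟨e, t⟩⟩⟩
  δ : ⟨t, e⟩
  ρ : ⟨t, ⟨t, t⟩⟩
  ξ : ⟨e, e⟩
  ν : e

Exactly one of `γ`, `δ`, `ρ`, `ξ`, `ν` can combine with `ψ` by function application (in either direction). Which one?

γ

γ — combines: γ : ⟨⟨t, e⟩, ⟨t, ⟨e, t⟩⟩⟩ takes ψ : ⟨t, e⟩ as argument, giving ⟨t, ⟨e, t⟩⟩.
δ : ⟨t, e⟩ — does not combine with ψ.
ρ : ⟨t, ⟨t, t⟩⟩ — does not combine with ψ.
ξ : ⟨e, e⟩ — does not combine with ψ.
ν : e — does not combine with ψ.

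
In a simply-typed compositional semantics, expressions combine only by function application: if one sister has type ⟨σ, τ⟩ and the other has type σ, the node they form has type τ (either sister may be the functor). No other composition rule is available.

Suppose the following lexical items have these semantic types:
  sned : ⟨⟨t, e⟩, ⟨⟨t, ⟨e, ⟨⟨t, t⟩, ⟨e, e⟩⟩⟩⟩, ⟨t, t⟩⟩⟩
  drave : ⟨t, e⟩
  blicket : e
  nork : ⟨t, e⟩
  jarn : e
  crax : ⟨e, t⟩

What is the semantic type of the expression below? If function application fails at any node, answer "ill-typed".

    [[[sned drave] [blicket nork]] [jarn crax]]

ill-typed

[sned drave] — sned of type ⟨⟨t, e⟩, ⟨⟨t, ⟨e, ⟨⟨t, t⟩, ⟨e, e⟩⟩⟩⟩, ⟨t, t⟩⟩⟩ combines with drave of type ⟨t, e⟩: type ⟨⟨t, ⟨e, ⟨⟨t, t⟩, ⟨e, e⟩⟩⟩⟩, ⟨t, t⟩⟩.
At [blicket nork]: neither e nor ⟨t, e⟩ can take the other as argument; the node is ill-typed.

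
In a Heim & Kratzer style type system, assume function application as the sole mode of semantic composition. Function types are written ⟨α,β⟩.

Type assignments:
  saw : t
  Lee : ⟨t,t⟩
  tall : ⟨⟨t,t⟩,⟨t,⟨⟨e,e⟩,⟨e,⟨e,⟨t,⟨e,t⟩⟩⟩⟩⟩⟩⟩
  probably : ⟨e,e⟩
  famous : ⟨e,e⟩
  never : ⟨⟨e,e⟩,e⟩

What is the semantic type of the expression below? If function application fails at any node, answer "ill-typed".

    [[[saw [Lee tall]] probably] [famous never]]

⟨e,⟨t,⟨e,t⟩⟩⟩

[Lee tall]: ⟨⟨t,t⟩,⟨t,⟨⟨e,e⟩,⟨e,⟨e,⟨t,⟨e,t⟩⟩⟩⟩⟩⟩⟩ applied to ⟨t,t⟩ yields ⟨t,⟨⟨e,e⟩,⟨e,⟨e,⟨t,⟨e,t⟩⟩⟩⟩⟩⟩.
[saw [Lee tall]]: ⟨t,⟨⟨e,e⟩,⟨e,⟨e,⟨t,⟨e,t⟩⟩⟩⟩⟩⟩ applied to t yields ⟨⟨e,e⟩,⟨e,⟨e,⟨t,⟨e,t⟩⟩⟩⟩⟩.
[[saw [Lee tall]] probably]: ⟨⟨e,e⟩,⟨e,⟨e,⟨t,⟨e,t⟩⟩⟩⟩⟩ applied to ⟨e,e⟩ yields ⟨e,⟨e,⟨t,⟨e,t⟩⟩⟩⟩.
[famous never]: ⟨⟨e,e⟩,e⟩ applied to ⟨e,e⟩ yields e.
[[[saw [Lee tall]] probably] [famous never]]: ⟨e,⟨e,⟨t,⟨e,t⟩⟩⟩⟩ applied to e yields ⟨e,⟨t,⟨e,t⟩⟩⟩.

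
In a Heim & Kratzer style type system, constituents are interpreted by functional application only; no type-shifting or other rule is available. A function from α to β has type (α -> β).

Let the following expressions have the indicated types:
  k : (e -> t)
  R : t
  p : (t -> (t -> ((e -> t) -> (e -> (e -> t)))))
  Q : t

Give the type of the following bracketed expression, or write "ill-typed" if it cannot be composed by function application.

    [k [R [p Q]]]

(e -> (e -> t))

[p Q]: p is (t -> (t -> ((e -> t) -> (e -> (e -> t))))), Q is t; result (t -> ((e -> t) -> (e -> (e -> t)))).
[R [p Q]]: [p Q] is (t -> ((e -> t) -> (e -> (e -> t)))), R is t; result ((e -> t) -> (e -> (e -> t))).
[k [R [p Q]]]: [R [p Q]] is ((e -> t) -> (e -> (e -> t))), k is (e -> t); result (e -> (e -> t)).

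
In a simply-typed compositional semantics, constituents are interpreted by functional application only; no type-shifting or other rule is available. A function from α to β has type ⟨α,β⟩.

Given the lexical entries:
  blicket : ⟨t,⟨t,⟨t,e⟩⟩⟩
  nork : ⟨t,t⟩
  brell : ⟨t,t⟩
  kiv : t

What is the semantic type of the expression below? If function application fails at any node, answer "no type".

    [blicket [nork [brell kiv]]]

[brell kiv] — brell of type ⟨t,t⟩ combines with kiv of type t: type t.
[nork [brell kiv]] — nork of type ⟨t,t⟩ combines with [brell kiv] of type t: type t.
[blicket [nork [brell kiv]]] — blicket of type ⟨t,⟨t,⟨t,e⟩⟩⟩ combines with [nork [brell kiv]] of type t: type ⟨t,⟨t,e⟩⟩.

⟨t,⟨t,e⟩⟩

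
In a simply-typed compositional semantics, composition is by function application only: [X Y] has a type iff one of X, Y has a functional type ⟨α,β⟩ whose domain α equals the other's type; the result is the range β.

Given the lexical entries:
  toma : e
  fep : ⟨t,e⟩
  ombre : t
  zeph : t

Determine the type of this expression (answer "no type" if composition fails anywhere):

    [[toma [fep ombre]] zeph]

no type

[fep ombre]: fep is ⟨t,e⟩, ombre is t; result e.
[toma [fep ombre]]: e with e — neither is a function whose domain matches the other; composition fails here.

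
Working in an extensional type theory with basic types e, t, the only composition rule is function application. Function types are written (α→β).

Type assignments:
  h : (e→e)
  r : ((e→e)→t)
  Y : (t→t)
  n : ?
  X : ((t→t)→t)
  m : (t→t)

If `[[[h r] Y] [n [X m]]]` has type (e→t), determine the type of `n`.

(t→(t→(e→t)))

[[[h r] Y] [n [X m]]] must have type (e→t). The sister [[h r] Y] has type t; that is not a function onto (e→t), so [n [X m]] must be the functor, of type (t→(e→t)).
[n [X m]] must have type (t→(e→t)). The sister [X m] has type t; that is not a function onto (t→(e→t)), so n must be the functor, of type (t→(t→(e→t))).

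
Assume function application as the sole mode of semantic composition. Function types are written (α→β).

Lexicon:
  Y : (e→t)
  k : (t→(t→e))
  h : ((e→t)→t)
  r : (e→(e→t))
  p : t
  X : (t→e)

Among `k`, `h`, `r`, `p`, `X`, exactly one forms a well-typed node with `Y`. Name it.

k : (t→(t→e)) — neither side's domain matches the other.
h — combines: h : ((e→t)→t) takes Y : (e→t) as argument, giving t.
r : (e→(e→t)) — neither side's domain matches the other.
p : t — neither side's domain matches the other.
X : (t→e) — neither side's domain matches the other.

h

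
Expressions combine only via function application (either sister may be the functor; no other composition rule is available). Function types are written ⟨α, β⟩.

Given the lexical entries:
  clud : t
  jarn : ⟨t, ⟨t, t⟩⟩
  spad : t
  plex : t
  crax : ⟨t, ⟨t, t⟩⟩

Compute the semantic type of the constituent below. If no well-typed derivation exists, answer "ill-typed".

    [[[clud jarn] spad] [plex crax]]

t

[clud jarn]: jarn is ⟨t, ⟨t, t⟩⟩, clud is t; result ⟨t, t⟩.
[[clud jarn] spad]: [clud jarn] is ⟨t, t⟩, spad is t; result t.
[plex crax]: crax is ⟨t, ⟨t, t⟩⟩, plex is t; result ⟨t, t⟩.
[[[clud jarn] spad] [plex crax]]: [plex crax] is ⟨t, t⟩, [[clud jarn] spad] is t; result t.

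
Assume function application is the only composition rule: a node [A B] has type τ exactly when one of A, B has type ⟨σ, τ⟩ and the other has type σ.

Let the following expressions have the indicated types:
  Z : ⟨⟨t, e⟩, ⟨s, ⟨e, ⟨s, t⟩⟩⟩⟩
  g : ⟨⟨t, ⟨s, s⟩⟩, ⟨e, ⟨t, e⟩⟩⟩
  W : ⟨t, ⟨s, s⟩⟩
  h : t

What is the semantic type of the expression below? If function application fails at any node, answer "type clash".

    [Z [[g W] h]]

type clash

At [g W], g : ⟨⟨t, ⟨s, s⟩⟩, ⟨e, ⟨t, e⟩⟩⟩ takes W : ⟨t, ⟨s, s⟩⟩, giving ⟨e, ⟨t, e⟩⟩.
[[g W] h]: ⟨e, ⟨t, e⟩⟩ with t — neither is a function whose domain matches the other; composition fails here.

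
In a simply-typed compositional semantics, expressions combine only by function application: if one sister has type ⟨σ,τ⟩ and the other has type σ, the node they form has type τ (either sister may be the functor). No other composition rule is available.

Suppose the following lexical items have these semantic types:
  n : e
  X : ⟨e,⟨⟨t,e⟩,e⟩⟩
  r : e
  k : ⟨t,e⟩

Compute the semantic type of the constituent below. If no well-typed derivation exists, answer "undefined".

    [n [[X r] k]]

undefined

[X r] — X of type ⟨e,⟨⟨t,e⟩,e⟩⟩ combines with r of type e: type ⟨⟨t,e⟩,e⟩.
[[X r] k] — [X r] of type ⟨⟨t,e⟩,e⟩ combines with k of type ⟨t,e⟩: type e.
At [n [[X r] k]]: neither e nor e can take the other as argument; the node is ill-typed.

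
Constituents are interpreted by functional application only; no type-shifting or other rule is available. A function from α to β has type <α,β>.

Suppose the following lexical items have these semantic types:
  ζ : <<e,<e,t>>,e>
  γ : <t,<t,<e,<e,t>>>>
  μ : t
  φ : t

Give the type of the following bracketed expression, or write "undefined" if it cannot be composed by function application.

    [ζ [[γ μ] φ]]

e

[γ μ]: γ is <t,<t,<e,<e,t>>>>, μ is t; result <t,<e,<e,t>>>.
[[γ μ] φ]: [γ μ] is <t,<e,<e,t>>>, φ is t; result <e,<e,t>>.
[ζ [[γ μ] φ]]: ζ is <<e,<e,t>>,e>, [[γ μ] φ] is <e,<e,t>>; result e.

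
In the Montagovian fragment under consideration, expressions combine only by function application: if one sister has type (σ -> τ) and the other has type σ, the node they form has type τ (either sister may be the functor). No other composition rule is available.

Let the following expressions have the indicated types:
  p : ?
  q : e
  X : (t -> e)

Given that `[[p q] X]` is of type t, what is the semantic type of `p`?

(e -> ((t -> e) -> t))

At [[p q] X] (required: t): X is (t -> e), which is not a function with range t; hence [p q] is the functor — type ((t -> e) -> t).
At [p q] (required: ((t -> e) -> t)): q is e, which is not a function with range ((t -> e) -> t); hence p is the functor — type (e -> ((t -> e) -> t)).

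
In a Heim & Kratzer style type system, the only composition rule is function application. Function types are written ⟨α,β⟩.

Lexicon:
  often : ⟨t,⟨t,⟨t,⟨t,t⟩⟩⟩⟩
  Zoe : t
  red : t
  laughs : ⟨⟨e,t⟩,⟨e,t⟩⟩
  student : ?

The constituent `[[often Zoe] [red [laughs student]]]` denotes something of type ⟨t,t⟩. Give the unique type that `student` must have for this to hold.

⟨⟨⟨e,t⟩,⟨e,t⟩⟩,⟨t,⟨⟨t,⟨t,⟨t,t⟩⟩⟩,⟨t,t⟩⟩⟩⟩

For [[often Zoe] [red [laughs student]]] to have type ⟨t,t⟩ with [often Zoe] of type ⟨t,⟨t,⟨t,t⟩⟩⟩, [red [laughs student]] must be the function: [red [laughs student]] : ⟨⟨t,⟨t,⟨t,t⟩⟩⟩,⟨t,t⟩⟩.
For [red [laughs student]] to have type ⟨⟨t,⟨t,⟨t,t⟩⟩⟩,⟨t,t⟩⟩ with red of type t, [laughs student] must be the function: [laughs student] : ⟨t,⟨⟨t,⟨t,⟨t,t⟩⟩⟩,⟨t,t⟩⟩⟩.
For [laughs student] to have type ⟨t,⟨⟨t,⟨t,⟨t,t⟩⟩⟩,⟨t,t⟩⟩⟩ with laughs of type ⟨⟨e,t⟩,⟨e,t⟩⟩, student must be the function: student : ⟨⟨⟨e,t⟩,⟨e,t⟩⟩,⟨t,⟨⟨t,⟨t,⟨t,t⟩⟩⟩,⟨t,t⟩⟩⟩⟩.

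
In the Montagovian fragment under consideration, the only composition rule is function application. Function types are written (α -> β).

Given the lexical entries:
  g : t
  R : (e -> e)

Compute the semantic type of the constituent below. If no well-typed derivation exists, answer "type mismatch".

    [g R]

type mismatch

At [g R]: neither t nor (e -> e) can take the other as argument; the node is ill-typed.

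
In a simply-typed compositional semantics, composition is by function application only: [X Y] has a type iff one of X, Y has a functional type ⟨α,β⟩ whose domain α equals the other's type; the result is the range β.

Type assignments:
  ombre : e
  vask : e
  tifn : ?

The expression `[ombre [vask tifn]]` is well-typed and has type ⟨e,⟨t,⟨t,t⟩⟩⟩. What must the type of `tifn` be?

For [ombre [vask tifn]] to have type ⟨e,⟨t,⟨t,t⟩⟩⟩ with ombre of type e, [vask tifn] must be the function: [vask tifn] : ⟨e,⟨e,⟨t,⟨t,t⟩⟩⟩⟩.
For [vask tifn] to have type ⟨e,⟨e,⟨t,⟨t,t⟩⟩⟩⟩ with vask of type e, tifn must be the function: tifn : ⟨e,⟨e,⟨e,⟨t,⟨t,t⟩⟩⟩⟩⟩.

⟨e,⟨e,⟨e,⟨t,⟨t,t⟩⟩⟩⟩⟩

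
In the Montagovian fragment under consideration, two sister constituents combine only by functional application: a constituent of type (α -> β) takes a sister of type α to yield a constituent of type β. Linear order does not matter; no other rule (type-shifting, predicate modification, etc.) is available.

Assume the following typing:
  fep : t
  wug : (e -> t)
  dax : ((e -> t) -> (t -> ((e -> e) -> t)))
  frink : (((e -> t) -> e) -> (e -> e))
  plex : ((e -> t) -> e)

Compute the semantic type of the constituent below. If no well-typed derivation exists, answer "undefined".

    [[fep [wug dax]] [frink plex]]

[wug dax]: dax is ((e -> t) -> (t -> ((e -> e) -> t))), wug is (e -> t); result (t -> ((e -> e) -> t)).
[fep [wug dax]]: [wug dax] is (t -> ((e -> e) -> t)), fep is t; result ((e -> e) -> t).
[frink plex]: frink is (((e -> t) -> e) -> (e -> e)), plex is ((e -> t) -> e); result (e -> e).
[[fep [wug dax]] [frink plex]]: [fep [wug dax]] is ((e -> e) -> t), [frink plex] is (e -> e); result t.

t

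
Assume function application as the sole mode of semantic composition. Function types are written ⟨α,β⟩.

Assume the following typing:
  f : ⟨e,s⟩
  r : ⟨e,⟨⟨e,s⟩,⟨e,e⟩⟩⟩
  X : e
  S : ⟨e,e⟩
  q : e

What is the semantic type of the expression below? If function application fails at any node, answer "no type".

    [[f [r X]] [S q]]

At [r X], r : ⟨e,⟨⟨e,s⟩,⟨e,e⟩⟩⟩ takes X : e, giving ⟨⟨e,s⟩,⟨e,e⟩⟩.
At [f [r X]], [r X] : ⟨⟨e,s⟩,⟨e,e⟩⟩ takes f : ⟨e,s⟩, giving ⟨e,e⟩.
At [S q], S : ⟨e,e⟩ takes q : e, giving e.
At [[f [r X]] [S q]], [f [r X]] : ⟨e,e⟩ takes [S q] : e, giving e.

e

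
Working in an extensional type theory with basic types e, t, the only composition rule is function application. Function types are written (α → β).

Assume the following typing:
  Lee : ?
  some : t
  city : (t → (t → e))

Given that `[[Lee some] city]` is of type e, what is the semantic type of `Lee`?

At [[Lee some] city] (required: e): city is (t → (t → e)), which is not a function with range e; hence [Lee some] is the functor — type ((t → (t → e)) → e).
At [Lee some] (required: ((t → (t → e)) → e)): some is t, which is not a function with range ((t → (t → e)) → e); hence Lee is the functor — type (t → ((t → (t → e)) → e)).

(t → ((t → (t → e)) → e))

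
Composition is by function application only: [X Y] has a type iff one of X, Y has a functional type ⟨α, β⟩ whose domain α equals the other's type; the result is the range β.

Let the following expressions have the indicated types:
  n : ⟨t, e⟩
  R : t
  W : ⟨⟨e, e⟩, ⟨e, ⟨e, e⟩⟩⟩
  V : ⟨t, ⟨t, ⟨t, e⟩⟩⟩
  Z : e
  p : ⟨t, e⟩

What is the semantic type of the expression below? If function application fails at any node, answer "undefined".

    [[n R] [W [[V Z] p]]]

undefined

[n R]: ⟨t, e⟩ applied to t yields e.
[V Z]: ⟨t, ⟨t, ⟨t, e⟩⟩⟩ with e — neither is a function whose domain matches the other; composition fails here.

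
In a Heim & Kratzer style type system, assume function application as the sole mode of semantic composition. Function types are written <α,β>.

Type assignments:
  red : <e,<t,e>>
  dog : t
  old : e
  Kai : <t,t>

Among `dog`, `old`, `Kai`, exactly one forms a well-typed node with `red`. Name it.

dog : t — does not combine with red.
old — combines: red : <e,<t,e>> takes old : e as argument, giving <t,e>.
Kai : <t,t> — does not combine with red.

old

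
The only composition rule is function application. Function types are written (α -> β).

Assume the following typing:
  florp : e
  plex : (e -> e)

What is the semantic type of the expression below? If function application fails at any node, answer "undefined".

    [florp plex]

e

At [florp plex], plex : (e -> e) takes florp : e, giving e.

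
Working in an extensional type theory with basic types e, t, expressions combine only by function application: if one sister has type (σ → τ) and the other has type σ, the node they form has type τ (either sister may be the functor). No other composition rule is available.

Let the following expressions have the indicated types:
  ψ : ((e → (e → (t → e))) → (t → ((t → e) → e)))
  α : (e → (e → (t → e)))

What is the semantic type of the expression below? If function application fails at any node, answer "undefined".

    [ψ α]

(t → ((t → e) → e))

At [ψ α], ψ : ((e → (e → (t → e))) → (t → ((t → e) → e))) takes α : (e → (e → (t → e))), giving (t → ((t → e) → e)).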